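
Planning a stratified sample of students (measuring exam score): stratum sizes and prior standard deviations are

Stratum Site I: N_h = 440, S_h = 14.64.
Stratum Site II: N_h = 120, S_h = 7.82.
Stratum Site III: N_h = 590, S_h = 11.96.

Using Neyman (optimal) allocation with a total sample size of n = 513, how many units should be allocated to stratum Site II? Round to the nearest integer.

33

Neyman allocation: n_h = n · N_h S_h / Σ N_i S_i, with n = 513.
  stratum Site I: N_h·S_h = 440·14.64 = 6441.60
  stratum Site II: N_h·S_h = 120·7.82 = 938.40
  stratum Site III: N_h·S_h = 590·11.96 = 7056.40
Σ N_h S_h = 14436.40
n for stratum Site II = 513·938.40/14436.40 = 33.346 → 33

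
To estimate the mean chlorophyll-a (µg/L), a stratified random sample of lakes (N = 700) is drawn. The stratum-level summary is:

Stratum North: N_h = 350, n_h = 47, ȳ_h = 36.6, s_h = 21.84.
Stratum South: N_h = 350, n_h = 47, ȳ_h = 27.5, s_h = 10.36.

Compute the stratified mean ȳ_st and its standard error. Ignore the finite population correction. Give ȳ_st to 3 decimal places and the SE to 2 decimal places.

ȳ_st ≈ 32.050, SE ≈ 1.76

ȳ_st = Σ W_h ȳ_h = (350·36.6 + 350·27.5)/700 = 32.05000
V̂(ȳ_st) = Σ W_h² s_h²/n_h, with W_h = N_h/N and N = 700:
  stratum North: (350/700)²·21.84²/47 = 2.53716
  stratum South: (350/700)²·10.36²/47 = 0.570902
V̂(ȳ_st) = 3.10806
SE(ȳ_st) = √3.10806 = 1.76297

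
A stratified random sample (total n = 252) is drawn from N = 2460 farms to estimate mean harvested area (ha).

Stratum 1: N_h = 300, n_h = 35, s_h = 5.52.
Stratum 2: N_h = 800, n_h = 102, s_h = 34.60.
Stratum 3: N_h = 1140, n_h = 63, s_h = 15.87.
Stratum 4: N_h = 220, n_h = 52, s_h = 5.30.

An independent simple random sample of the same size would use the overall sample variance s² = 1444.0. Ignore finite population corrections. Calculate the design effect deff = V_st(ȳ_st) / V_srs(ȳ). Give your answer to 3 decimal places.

deff ≈ 0.369

V̂(ȳ_st) = Σ W_h² s_h²/n_h, with W_h = N_h/N and N = 2460:
  stratum 1: (300/2460)²·5.52²/35 = 0.0129474
  stratum 2: (800/2460)²·34.60²/102 = 1.24126
  stratum 3: (1140/2460)²·15.87²/63 = 0.858525
  stratum 4: (220/2460)²·5.30²/52 = 0.0043204
V_st = 2.11705
V_srs = s²/n = 1444.0/252 = 5.73016
deff = V_st / V_srs = 2.11705/5.73016 = 0.3695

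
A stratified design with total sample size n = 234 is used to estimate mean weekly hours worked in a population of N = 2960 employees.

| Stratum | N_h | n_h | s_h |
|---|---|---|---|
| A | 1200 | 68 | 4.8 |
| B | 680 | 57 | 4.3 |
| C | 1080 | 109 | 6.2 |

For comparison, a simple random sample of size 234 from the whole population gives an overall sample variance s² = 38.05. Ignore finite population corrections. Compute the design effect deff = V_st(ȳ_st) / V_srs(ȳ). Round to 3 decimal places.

deff ≈ 0.736

V̂(ȳ_st) = Σ W_h² s_h²/n_h, with W_h = N_h/N and N = 2960:
  stratum A: (1200/2960)²·4.8²/68 = 0.0556868
  stratum B: (680/2960)²·4.3²/57 = 0.0171197
  stratum C: (1080/2960)²·6.2²/109 = 0.0469484
V_st = 0.119755
V_srs = s²/n = 38.05/234 = 0.162607
deff = V_st / V_srs = 0.119755/0.162607 = 0.7365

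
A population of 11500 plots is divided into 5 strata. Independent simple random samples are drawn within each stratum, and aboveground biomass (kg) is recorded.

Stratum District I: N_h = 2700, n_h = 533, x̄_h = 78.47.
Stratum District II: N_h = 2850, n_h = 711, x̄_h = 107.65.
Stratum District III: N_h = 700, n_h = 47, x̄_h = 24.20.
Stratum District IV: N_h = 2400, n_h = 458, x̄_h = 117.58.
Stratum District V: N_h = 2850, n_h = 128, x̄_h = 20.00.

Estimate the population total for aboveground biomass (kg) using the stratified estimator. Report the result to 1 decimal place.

τ̂_st ≈ 874803.5

τ̂_st = Σ N_h x̄_h = 2700·78.47 + 2850·107.65 + 700·24.20 + 2400·117.58 + 2850·20.00 = 874803.5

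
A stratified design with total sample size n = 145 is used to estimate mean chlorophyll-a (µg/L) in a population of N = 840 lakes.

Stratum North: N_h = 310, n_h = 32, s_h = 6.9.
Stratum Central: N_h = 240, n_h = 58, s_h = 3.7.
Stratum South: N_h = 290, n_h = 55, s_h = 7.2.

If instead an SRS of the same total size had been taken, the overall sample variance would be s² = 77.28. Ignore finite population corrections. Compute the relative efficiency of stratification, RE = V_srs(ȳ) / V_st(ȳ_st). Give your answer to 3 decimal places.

V̂(ȳ_st) = Σ W_h² s_h²/n_h, with W_h = N_h/N and N = 840:
  stratum North: (310/840)²·6.9²/32 = 0.202634
  stratum Central: (240/840)²·3.7²/58 = 0.0192681
  stratum South: (290/840)²·7.2²/55 = 0.112341
V_st = 0.334244
V_srs = s²/n = 77.28/145 = 0.532966
Relative efficiency = V_srs / V_st = 0.532966/0.334244 = 1.5945

RE ≈ 1.595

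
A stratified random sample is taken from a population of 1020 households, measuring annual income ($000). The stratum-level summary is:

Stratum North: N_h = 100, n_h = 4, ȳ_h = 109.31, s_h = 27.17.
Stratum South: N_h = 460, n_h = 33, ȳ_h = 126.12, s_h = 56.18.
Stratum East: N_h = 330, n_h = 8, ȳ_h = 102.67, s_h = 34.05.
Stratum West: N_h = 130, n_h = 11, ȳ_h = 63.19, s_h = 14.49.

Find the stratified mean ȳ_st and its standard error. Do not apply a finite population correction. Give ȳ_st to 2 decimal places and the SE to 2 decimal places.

ȳ_st = Σ W_h ȳ_h = (100·109.31 + 460·126.12 + 330·102.67 + 130·63.19)/1020 = 108.86471
V̂(ȳ_st) = Σ W_h² s_h²/n_h, with W_h = N_h/N and N = 1020:
  stratum North: (100/1020)²·27.17²/4 = 1.77386
  stratum South: (460/1020)²·56.18²/33 = 19.452
  stratum East: (330/1020)²·34.05²/8 = 15.1695
  stratum West: (130/1020)²·14.49²/11 = 0.310049
V̂(ȳ_st) = 36.7055
SE(ȳ_st) = √36.7055 = 6.0585

ȳ_st ≈ 108.86, SE ≈ 6.06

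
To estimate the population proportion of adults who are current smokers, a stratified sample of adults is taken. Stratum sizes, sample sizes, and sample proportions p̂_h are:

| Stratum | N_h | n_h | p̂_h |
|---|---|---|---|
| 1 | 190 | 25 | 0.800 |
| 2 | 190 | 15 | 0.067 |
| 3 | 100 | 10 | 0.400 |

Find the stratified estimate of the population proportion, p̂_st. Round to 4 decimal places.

p̂_st ≈ 0.4265

N = 480; stratum weights W_h = N_h/N.
p̂_st = Σ W_h p̂_h = (190·0.800 + 190·0.067 + 100·0.400)/480 = 0.42652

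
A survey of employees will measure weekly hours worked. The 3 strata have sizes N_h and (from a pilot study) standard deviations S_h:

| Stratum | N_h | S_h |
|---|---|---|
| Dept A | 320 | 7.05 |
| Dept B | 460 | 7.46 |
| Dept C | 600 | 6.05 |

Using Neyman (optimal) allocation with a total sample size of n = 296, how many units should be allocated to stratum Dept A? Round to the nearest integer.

72

Neyman allocation: n_h = n · N_h S_h / Σ N_i S_i, with n = 296.
  stratum Dept A: N_h·S_h = 320·7.05 = 2256.00
  stratum Dept B: N_h·S_h = 460·7.46 = 3431.60
  stratum Dept C: N_h·S_h = 600·6.05 = 3630.00
Σ N_h S_h = 9317.60
n for stratum Dept A = 296·2256.00/9317.60 = 71.668 → 72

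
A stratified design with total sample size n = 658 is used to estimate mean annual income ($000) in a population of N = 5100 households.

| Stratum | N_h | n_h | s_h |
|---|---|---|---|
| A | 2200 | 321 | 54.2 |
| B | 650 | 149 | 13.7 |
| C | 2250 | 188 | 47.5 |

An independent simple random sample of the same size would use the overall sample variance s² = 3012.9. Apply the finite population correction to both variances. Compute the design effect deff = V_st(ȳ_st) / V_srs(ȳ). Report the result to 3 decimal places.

V̂(ȳ_st) = Σ W_h² (1 − n_h/N_h) s_h²/n_h, with W_h = N_h/N and N = 5100:
  stratum A: (2200/5100)²·(1 − 321/2200)·54.2²/321 = 1.45446
  stratum B: (650/5100)²·(1 − 149/650)·13.7²/149 = 0.0157712
  stratum C: (2250/5100)²·(1 − 188/2250)·47.5²/188 = 2.14072
V_st = 3.61096
V_srs = (1 − 658/5100)·3012.9/658 = 3.98811
deff = V_st / V_srs = 3.61096/3.98811 = 0.9054

deff ≈ 0.905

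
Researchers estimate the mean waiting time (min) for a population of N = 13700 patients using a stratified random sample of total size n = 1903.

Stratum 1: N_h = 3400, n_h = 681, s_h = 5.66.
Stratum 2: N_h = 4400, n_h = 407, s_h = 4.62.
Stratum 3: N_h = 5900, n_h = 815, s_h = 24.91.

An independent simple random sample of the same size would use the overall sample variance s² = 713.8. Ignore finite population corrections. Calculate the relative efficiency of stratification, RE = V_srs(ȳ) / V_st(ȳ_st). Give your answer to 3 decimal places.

RE ≈ 2.509

V̂(ȳ_st) = Σ W_h² s_h²/n_h, with W_h = N_h/N and N = 13700:
  stratum 1: (3400/13700)²·5.66²/681 = 0.00289736
  stratum 2: (4400/13700)²·4.62²/407 = 0.00540946
  stratum 3: (5900/13700)²·24.91²/815 = 0.141206
V_st = 0.149513
V_srs = s²/n = 713.8/1903 = 0.375092
Relative efficiency = V_srs / V_st = 0.375092/0.149513 = 2.5088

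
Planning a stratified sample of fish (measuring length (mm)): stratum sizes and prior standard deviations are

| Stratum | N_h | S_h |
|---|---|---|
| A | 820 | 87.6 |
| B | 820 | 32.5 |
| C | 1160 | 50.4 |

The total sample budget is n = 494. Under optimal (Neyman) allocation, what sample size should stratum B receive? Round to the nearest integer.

84

Neyman allocation: n_h = n · N_h S_h / Σ N_i S_i, with n = 494.
  stratum A: N_h·S_h = 820·87.6 = 71832.00
  stratum B: N_h·S_h = 820·32.5 = 26650.00
  stratum C: N_h·S_h = 1160·50.4 = 58464.00
Σ N_h S_h = 156946.00
n for stratum B = 494·26650.00/156946.00 = 83.883 → 84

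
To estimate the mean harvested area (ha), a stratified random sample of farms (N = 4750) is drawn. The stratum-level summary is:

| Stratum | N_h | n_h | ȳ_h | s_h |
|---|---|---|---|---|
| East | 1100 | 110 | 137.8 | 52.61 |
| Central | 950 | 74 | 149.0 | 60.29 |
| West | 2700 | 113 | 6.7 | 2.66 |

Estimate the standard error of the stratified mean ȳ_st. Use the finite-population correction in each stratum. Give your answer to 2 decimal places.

V̂(ȳ_st) = Σ W_h² (1 − n_h/N_h) s_h²/n_h, with W_h = N_h/N and N = 4750:
  stratum East: (1100/4750)²·(1 − 110/1100)·52.61²/110 = 1.21446
  stratum Central: (950/4750)²·(1 − 74/950)·60.29²/74 = 1.81175
  stratum West: (2700/4750)²·(1 − 113/2700)·2.66²/113 = 0.0193846
V̂(ȳ_st) = 3.0456
SE(ȳ_st) = √3.0456 = 1.74517

SE(ȳ_st) ≈ 1.75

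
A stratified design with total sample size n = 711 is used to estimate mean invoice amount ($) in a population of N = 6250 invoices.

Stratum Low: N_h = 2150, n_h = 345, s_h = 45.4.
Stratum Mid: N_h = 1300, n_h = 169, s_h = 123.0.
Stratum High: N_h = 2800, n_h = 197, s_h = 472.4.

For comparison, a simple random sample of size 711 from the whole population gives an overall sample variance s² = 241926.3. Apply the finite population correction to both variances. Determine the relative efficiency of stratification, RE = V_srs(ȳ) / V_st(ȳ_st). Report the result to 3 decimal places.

RE ≈ 1.400

V̂(ȳ_st) = Σ W_h² (1 − n_h/N_h) s_h²/n_h, with W_h = N_h/N and N = 6250:
  stratum Low: (2150/6250)²·(1 − 345/2150)·45.4²/345 = 0.593538
  stratum Mid: (1300/6250)²·(1 − 169/1300)·123.0²/169 = 3.36953
  stratum High: (2800/6250)²·(1 − 197/2800)·472.4²/197 = 211.361
V_st = 215.324
V_srs = (1 − 711/6250)·241926.3/711 = 301.554
Relative efficiency = V_srs / V_st = 301.554/215.324 = 1.4005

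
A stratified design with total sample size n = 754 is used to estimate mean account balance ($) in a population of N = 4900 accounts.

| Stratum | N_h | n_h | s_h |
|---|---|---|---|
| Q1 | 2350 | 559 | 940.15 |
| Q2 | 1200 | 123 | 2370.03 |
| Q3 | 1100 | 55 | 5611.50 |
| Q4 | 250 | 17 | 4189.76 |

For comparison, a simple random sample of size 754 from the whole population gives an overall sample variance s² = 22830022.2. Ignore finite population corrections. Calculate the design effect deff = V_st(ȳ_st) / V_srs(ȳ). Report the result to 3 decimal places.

deff ≈ 1.144

V̂(ȳ_st) = Σ W_h² s_h²/n_h, with W_h = N_h/N and N = 4900:
  stratum Q1: (2350/4900)²·940.15²/559 = 363.686
  stratum Q2: (1200/4900)²·2370.03²/123 = 2738.88
  stratum Q3: (1100/4900)²·5611.50²/55 = 28852.8
  stratum Q4: (250/4900)²·4189.76²/17 = 2687.93
V_st = 34643.3
V_srs = s²/n = 22830022.2/754 = 30278.5
deff = V_st / V_srs = 34643.3/30278.5 = 1.1442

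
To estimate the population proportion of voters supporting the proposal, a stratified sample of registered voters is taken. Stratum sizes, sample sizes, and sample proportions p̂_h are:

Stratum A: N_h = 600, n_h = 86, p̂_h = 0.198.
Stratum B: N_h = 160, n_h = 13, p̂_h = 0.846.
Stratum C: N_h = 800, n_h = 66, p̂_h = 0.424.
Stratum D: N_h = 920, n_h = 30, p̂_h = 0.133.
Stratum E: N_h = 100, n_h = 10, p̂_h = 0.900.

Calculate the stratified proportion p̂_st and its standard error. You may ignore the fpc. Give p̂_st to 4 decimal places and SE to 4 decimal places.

N = 2580; stratum weights W_h = N_h/N.
p̂_st = Σ W_h p̂_h = (600·0.198 + 160·0.846 + 800·0.424 + 920·0.133 + 100·0.900)/2580 = 0.31229
V̂(p̂_st) = Σ W_h² p̂_h(1−p̂_h)/(n_h−1):
  stratum A: (600/2580)²·0.198·0.802/85 = 0.000101038
  stratum B: (160/2580)²·0.846·0.154/12 = 4.17552e-05
  stratum C: (800/2580)²·0.424·0.576/65 = 0.000361256
  stratum D: (920/2580)²·0.133·0.867/29 = 0.000505602
  stratum E: (100/2580)²·0.900·0.100/9 = 1.50231e-05
V̂(p̂_st) = 0.00102467; SE = √V̂ = 0.0320105

p̂_st ≈ 0.3123, SE ≈ 0.0320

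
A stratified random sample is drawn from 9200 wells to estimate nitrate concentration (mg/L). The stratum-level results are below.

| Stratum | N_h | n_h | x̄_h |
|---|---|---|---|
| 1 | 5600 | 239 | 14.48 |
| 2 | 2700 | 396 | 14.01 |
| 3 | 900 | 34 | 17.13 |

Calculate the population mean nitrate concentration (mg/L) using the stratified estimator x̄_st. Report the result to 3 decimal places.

x̄_st ≈ 14.601

N = Σ N_h = 9200. Stratum weights W_h = N_h/N.
x̄_st = (5600·14.48 + 2700·14.01 + 900·17.13) / 9200 = 14.60130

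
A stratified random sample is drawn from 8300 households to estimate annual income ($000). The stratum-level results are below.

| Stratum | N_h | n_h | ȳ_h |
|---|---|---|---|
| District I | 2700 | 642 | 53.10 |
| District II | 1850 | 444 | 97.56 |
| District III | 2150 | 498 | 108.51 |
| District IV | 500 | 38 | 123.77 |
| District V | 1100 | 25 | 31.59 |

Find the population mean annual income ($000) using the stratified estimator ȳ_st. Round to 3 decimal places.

N = Σ N_h = 8300. Stratum weights W_h = N_h/N.
ȳ_st = (2700·53.10 + 1850·97.56 + 2150·108.51 + 500·123.77 + 1100·31.59) / 8300 = 78.76946

ȳ_st ≈ 78.769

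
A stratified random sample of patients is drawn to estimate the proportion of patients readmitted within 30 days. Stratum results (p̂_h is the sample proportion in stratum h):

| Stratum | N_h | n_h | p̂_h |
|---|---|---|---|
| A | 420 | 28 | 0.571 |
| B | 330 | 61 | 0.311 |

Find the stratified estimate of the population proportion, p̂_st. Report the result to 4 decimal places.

p̂_st ≈ 0.4566

N = 750; stratum weights W_h = N_h/N.
p̂_st = Σ W_h p̂_h = (420·0.571 + 330·0.311)/750 = 0.45660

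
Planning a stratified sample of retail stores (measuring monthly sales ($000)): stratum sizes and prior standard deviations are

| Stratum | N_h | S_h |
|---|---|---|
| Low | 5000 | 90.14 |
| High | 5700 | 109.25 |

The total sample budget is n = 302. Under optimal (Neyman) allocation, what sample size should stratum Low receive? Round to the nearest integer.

Neyman allocation: n_h = n · N_h S_h / Σ N_i S_i, with n = 302.
  stratum Low: N_h·S_h = 5000·90.14 = 450700.00
  stratum High: N_h·S_h = 5700·109.25 = 622725.00
Σ N_h S_h = 1073425.00
n for stratum Low = 302·450700.00/1073425.00 = 126.801 → 127

127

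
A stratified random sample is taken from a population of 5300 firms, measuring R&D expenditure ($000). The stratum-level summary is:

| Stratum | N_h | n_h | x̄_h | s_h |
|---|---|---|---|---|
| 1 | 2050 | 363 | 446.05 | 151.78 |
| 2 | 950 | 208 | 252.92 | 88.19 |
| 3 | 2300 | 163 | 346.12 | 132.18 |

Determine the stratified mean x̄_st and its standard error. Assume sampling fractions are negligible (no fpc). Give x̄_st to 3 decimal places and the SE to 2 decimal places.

x̄_st = Σ W_h x̄_h = (2050·446.05 + 950·252.92 + 2300·346.12)/5300 = 368.06651
V̂(x̄_st) = Σ W_h² s_h²/n_h, with W_h = N_h/N and N = 5300:
  stratum 1: (2050/5300)²·151.78²/363 = 9.49464
  stratum 2: (950/5300)²·88.19²/208 = 1.20135
  stratum 3: (2300/5300)²·132.18²/163 = 20.1859
V̂(x̄_st) = 30.8819
SE(x̄_st) = √30.8819 = 5.55715

x̄_st ≈ 368.067, SE ≈ 5.56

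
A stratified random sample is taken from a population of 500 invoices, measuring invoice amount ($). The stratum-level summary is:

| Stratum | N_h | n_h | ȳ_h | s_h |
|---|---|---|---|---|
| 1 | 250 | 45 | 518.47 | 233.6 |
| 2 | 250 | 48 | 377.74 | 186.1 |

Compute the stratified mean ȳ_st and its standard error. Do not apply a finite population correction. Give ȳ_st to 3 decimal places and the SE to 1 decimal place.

ȳ_st = Σ W_h ȳ_h = (250·518.47 + 250·377.74)/500 = 448.10500
V̂(ȳ_st) = Σ W_h² s_h²/n_h, with W_h = N_h/N and N = 500:
  stratum 1: (250/500)²·233.6²/45 = 303.161
  stratum 2: (250/500)²·186.1²/48 = 180.381
V̂(ȳ_st) = 483.542
SE(ȳ_st) = √483.542 = 21.9896

ȳ_st ≈ 448.105, SE ≈ 22.0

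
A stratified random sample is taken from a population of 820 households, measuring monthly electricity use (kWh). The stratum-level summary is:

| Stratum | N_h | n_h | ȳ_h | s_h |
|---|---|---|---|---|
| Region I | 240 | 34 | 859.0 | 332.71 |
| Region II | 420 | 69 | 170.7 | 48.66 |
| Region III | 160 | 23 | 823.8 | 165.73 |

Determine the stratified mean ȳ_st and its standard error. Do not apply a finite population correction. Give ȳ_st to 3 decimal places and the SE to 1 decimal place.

ȳ_st ≈ 499.588, SE ≈ 18.3

ȳ_st = Σ W_h ȳ_h = (240·859.0 + 420·170.7 + 160·823.8)/820 = 499.58780
V̂(ȳ_st) = Σ W_h² s_h²/n_h, with W_h = N_h/N and N = 820:
  stratum Region I: (240/820)²·332.71²/34 = 278.899
  stratum Region II: (420/820)²·48.66²/69 = 9.00256
  stratum Region III: (160/820)²·165.73²/23 = 45.466
V̂(ȳ_st) = 333.368
SE(ȳ_st) = √333.368 = 18.2584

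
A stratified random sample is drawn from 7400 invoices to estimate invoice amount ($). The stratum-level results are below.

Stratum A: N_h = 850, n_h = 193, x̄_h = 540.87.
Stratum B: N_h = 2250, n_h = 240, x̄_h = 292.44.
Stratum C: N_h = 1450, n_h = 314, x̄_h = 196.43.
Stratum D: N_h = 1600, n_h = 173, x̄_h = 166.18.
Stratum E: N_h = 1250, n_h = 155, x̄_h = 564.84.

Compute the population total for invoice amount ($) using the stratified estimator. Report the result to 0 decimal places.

τ̂_st ≈ 2374491

τ̂_st = Σ N_h x̄_h = 850·540.87 + 2250·292.44 + 1450·196.43 + 1600·166.18 + 1250·564.84 = 2374491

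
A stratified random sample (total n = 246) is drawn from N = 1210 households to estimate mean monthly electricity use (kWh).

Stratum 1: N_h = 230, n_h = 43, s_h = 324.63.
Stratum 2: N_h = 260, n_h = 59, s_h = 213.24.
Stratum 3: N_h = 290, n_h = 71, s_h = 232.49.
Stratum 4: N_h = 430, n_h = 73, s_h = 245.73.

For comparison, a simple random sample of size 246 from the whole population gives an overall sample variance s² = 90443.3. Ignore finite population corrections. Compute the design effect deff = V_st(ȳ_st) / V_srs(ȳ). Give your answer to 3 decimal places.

deff ≈ 0.741

V̂(ȳ_st) = Σ W_h² s_h²/n_h, with W_h = N_h/N and N = 1210:
  stratum 1: (230/1210)²·324.63²/43 = 88.5511
  stratum 2: (260/1210)²·213.24²/59 = 35.5845
  stratum 3: (290/1210)²·232.49²/71 = 43.7296
  stratum 4: (430/1210)²·245.73²/73 = 104.462
V_st = 272.328
V_srs = s²/n = 90443.3/246 = 367.656
deff = V_st / V_srs = 272.328/367.656 = 0.7407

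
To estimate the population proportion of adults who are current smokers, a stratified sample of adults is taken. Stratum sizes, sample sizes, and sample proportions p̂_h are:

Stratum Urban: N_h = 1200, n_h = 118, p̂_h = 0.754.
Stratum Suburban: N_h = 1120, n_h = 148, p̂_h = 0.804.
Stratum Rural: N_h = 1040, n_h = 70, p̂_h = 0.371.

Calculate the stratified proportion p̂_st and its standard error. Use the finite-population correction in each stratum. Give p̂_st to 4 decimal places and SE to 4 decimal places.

p̂_st ≈ 0.6521, SE ≈ 0.0242

N = 3360; stratum weights W_h = N_h/N.
p̂_st = Σ W_h p̂_h = (1200·0.754 + 1120·0.804 + 1040·0.371)/3360 = 0.65212
V̂(p̂_st) = Σ W_h² (1 − n_h/N_h) p̂_h(1−p̂_h)/(n_h−1):
  stratum Urban: (1200/3360)²·(1 − 118/1200)·0.754·0.246/117 = 0.000182327
  stratum Suburban: (1120/3360)²·(1 − 148/1120)·0.804·0.196/147 = 0.000103371
  stratum Rural: (1040/3360)²·(1 − 70/1040)·0.371·0.629/69 = 0.000302205
V̂(p̂_st) = 0.000587903; SE = √V̂ = 0.0242467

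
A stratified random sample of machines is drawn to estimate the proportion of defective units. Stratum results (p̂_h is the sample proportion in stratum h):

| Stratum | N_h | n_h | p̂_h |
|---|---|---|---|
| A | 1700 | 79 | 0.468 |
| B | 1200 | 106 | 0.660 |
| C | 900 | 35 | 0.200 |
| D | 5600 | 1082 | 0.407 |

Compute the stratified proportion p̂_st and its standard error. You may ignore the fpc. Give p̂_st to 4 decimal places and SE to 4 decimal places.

p̂_st ≈ 0.4305, SE ≈ 0.0162

N = 9400; stratum weights W_h = N_h/N.
p̂_st = Σ W_h p̂_h = (1700·0.468 + 1200·0.660 + 900·0.200 + 5600·0.407)/9400 = 0.43051
V̂(p̂_st) = Σ W_h² p̂_h(1−p̂_h)/(n_h−1):
  stratum A: (1700/9400)²·0.468·0.532/78 = 0.000104401
  stratum B: (1200/9400)²·0.660·0.340/105 = 3.48289e-05
  stratum C: (900/9400)²·0.200·0.800/34 = 4.3139e-05
  stratum D: (5600/9400)²·0.407·0.593/1081 = 7.92399e-05
V̂(p̂_st) = 0.000261609; SE = √V̂ = 0.0161743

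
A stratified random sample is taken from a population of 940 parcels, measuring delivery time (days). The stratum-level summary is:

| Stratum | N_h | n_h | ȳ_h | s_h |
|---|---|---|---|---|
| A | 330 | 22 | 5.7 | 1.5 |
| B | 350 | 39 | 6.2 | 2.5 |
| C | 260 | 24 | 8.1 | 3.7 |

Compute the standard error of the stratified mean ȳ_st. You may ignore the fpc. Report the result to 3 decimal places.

SE(ȳ_st) ≈ 0.280

V̂(ȳ_st) = Σ W_h² s_h²/n_h, with W_h = N_h/N and N = 940:
  stratum A: (330/940)²·1.5²/22 = 0.0126047
  stratum B: (350/940)²·2.5²/39 = 0.0222175
  stratum C: (260/940)²·3.7²/24 = 0.0436398
V̂(ȳ_st) = 0.0784621
SE(ȳ_st) = √0.0784621 = 0.280111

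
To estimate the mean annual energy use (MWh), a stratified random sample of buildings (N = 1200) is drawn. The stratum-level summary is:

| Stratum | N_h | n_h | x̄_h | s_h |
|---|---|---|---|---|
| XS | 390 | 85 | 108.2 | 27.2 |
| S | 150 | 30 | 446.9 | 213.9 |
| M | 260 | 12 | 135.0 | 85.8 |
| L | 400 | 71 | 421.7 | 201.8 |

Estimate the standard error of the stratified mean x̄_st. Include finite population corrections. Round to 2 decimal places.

SE(x̄_st) ≈ 9.98

V̂(x̄_st) = Σ W_h² (1 − n_h/N_h) s_h²/n_h, with W_h = N_h/N and N = 1200:
  stratum XS: (390/1200)²·(1 − 85/390)·27.2²/85 = 0.718987
  stratum S: (150/1200)²·(1 − 30/150)·213.9²/30 = 19.0638
  stratum M: (260/1200)²·(1 − 12/260)·85.8²/12 = 27.4698
  stratum L: (400/1200)²·(1 − 71/400)·201.8²/71 = 52.4176
V̂(x̄_st) = 99.6703
SE(x̄_st) = √99.6703 = 9.9835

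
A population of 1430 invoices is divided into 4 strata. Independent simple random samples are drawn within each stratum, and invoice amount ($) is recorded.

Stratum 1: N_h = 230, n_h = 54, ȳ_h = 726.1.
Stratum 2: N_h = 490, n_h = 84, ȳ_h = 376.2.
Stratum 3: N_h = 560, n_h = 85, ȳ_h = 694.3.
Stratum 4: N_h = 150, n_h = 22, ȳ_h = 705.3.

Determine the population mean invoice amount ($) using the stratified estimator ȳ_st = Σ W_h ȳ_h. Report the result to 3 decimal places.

ȳ_st ≈ 591.569

N = Σ N_h = 1430. Stratum weights W_h = N_h/N.
ȳ_st = (230·726.1 + 490·376.2 + 560·694.3 + 150·705.3) / 1430 = 591.56923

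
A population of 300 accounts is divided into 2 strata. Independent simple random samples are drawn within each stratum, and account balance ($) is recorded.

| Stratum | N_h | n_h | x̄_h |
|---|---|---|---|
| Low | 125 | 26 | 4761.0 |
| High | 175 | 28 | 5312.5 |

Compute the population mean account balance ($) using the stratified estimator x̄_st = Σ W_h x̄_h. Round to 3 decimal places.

N = Σ N_h = 300. Stratum weights W_h = N_h/N.
x̄_st = (125·4761.0 + 175·5312.5) / 300 = 5082.70833

x̄_st ≈ 5082.708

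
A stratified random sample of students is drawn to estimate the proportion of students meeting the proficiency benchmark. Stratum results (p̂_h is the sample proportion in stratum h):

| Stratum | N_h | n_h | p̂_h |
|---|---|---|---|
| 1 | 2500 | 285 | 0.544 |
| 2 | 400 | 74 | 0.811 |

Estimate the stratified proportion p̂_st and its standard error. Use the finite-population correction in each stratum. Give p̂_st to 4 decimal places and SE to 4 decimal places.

p̂_st ≈ 0.5808, SE ≈ 0.0247

N = 2900; stratum weights W_h = N_h/N.
p̂_st = Σ W_h p̂_h = (2500·0.544 + 400·0.811)/2900 = 0.58083
V̂(p̂_st) = Σ W_h² (1 − n_h/N_h) p̂_h(1−p̂_h)/(n_h−1):
  stratum 1: (2500/2900)²·(1 − 285/2500)·0.544·0.456/284 = 0.000575126
  stratum 2: (400/2900)²·(1 − 74/400)·0.811·0.189/73 = 3.25568e-05
V̂(p̂_st) = 0.000607683; SE = √V̂ = 0.0246512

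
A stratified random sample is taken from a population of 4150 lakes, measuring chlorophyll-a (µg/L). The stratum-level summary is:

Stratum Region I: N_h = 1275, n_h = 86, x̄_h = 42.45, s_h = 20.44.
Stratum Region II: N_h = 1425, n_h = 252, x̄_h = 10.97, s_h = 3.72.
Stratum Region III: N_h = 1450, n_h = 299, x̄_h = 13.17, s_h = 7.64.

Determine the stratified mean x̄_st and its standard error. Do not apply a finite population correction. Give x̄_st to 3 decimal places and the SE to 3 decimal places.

x̄_st = Σ W_h x̄_h = (1275·42.45 + 1425·10.97 + 1450·13.17)/4150 = 21.41024
V̂(x̄_st) = Σ W_h² s_h²/n_h, with W_h = N_h/N and N = 4150:
  stratum Region I: (1275/4150)²·20.44²/86 = 0.458551
  stratum Region II: (1425/4150)²·3.72²/252 = 0.00647469
  stratum Region III: (1450/4150)²·7.64²/299 = 0.0238317
V̂(x̄_st) = 0.488857
SE(x̄_st) = √0.488857 = 0.699183

x̄_st ≈ 21.410, SE ≈ 0.699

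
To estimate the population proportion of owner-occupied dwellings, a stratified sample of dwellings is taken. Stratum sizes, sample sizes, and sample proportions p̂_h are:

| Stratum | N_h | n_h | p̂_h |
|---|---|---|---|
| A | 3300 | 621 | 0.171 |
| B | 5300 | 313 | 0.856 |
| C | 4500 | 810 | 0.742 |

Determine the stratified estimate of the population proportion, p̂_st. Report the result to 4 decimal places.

p̂_st ≈ 0.6443

N = 13100; stratum weights W_h = N_h/N.
p̂_st = Σ W_h p̂_h = (3300·0.171 + 5300·0.856 + 4500·0.742)/13100 = 0.64428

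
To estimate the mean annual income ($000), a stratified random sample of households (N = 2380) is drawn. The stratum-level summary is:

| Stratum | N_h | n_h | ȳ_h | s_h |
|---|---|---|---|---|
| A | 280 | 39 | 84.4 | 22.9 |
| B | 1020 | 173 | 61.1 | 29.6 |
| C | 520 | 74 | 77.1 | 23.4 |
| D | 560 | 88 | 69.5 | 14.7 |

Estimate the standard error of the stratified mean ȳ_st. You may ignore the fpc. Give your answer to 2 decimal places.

V̂(ȳ_st) = Σ W_h² s_h²/n_h, with W_h = N_h/N and N = 2380:
  stratum A: (280/2380)²·22.9²/39 = 0.186109
  stratum B: (1020/2380)²·29.6²/173 = 0.930216
  stratum C: (520/2380)²·23.4²/74 = 0.353226
  stratum D: (560/2380)²·14.7²/88 = 0.135948
V̂(ȳ_st) = 1.6055
SE(ȳ_st) = √1.6055 = 1.26708

SE(ȳ_st) ≈ 1.27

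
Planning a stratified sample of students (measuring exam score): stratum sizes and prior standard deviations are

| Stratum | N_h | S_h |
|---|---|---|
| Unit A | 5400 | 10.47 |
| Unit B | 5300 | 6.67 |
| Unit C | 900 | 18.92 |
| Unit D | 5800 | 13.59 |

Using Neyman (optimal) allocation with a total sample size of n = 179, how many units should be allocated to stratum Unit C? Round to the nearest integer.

16

Neyman allocation: n_h = n · N_h S_h / Σ N_i S_i, with n = 179.
  stratum Unit A: N_h·S_h = 5400·10.47 = 56538.00
  stratum Unit B: N_h·S_h = 5300·6.67 = 35351.00
  stratum Unit C: N_h·S_h = 900·18.92 = 17028.00
  stratum Unit D: N_h·S_h = 5800·13.59 = 78822.00
Σ N_h S_h = 187739.00
n for stratum Unit C = 179·17028.00/187739.00 = 16.235 → 16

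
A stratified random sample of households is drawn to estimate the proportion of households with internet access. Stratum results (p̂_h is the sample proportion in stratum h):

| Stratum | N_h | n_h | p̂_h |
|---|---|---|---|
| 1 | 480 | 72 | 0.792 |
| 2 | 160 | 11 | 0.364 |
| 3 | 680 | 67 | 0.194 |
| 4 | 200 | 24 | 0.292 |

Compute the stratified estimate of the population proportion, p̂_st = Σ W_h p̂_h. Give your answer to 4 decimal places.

p̂_st ≈ 0.4136

N = 1520; stratum weights W_h = N_h/N.
p̂_st = Σ W_h p̂_h = (480·0.792 + 160·0.364 + 680·0.194 + 200·0.292)/1520 = 0.41363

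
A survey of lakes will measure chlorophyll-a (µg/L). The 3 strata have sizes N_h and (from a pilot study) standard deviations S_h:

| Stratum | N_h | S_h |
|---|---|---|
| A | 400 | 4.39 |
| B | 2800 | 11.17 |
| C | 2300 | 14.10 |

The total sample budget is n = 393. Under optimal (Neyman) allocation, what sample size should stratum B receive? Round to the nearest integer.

188

Neyman allocation: n_h = n · N_h S_h / Σ N_i S_i, with n = 393.
  stratum A: N_h·S_h = 400·4.39 = 1756.00
  stratum B: N_h·S_h = 2800·11.17 = 31276.00
  stratum C: N_h·S_h = 2300·14.10 = 32430.00
Σ N_h S_h = 65462.00
n for stratum B = 393·31276.00/65462.00 = 187.765 → 188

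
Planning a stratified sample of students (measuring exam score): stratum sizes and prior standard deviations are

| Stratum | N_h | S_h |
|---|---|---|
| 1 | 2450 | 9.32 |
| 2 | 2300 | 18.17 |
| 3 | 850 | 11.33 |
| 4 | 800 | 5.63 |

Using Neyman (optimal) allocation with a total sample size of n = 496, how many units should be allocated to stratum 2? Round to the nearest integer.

Neyman allocation: n_h = n · N_h S_h / Σ N_i S_i, with n = 496.
  stratum 1: N_h·S_h = 2450·9.32 = 22834.00
  stratum 2: N_h·S_h = 2300·18.17 = 41791.00
  stratum 3: N_h·S_h = 850·11.33 = 9630.50
  stratum 4: N_h·S_h = 800·5.63 = 4504.00
Σ N_h S_h = 78759.50
n for stratum 2 = 496·41791.00/78759.50 = 263.185 → 263

263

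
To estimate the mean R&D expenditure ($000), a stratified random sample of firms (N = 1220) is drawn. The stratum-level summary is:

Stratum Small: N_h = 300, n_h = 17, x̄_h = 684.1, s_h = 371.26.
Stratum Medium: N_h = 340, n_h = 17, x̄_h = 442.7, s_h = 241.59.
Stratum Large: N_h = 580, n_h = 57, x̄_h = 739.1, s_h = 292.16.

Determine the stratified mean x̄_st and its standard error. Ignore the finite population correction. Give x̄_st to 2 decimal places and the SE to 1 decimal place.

x̄_st = Σ W_h x̄_h = (300·684.1 + 340·442.7 + 580·739.1)/1220 = 642.97213
V̂(x̄_st) = Σ W_h² s_h²/n_h, with W_h = N_h/N and N = 1220:
  stratum Small: (300/1220)²·371.26²/17 = 490.264
  stratum Medium: (340/1220)²·241.59²/17 = 266.653
  stratum Large: (580/1220)²·292.16²/57 = 338.457
V̂(x̄_st) = 1095.37
SE(x̄_st) = √1095.37 = 33.0964

x̄_st ≈ 642.97, SE ≈ 33.1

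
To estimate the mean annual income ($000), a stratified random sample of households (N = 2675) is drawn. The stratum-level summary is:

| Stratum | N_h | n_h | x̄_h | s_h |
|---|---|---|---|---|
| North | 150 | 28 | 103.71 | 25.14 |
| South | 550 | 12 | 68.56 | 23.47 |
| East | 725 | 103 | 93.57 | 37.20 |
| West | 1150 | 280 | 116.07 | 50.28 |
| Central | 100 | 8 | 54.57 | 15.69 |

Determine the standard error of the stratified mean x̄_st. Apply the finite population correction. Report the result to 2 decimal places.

SE(x̄_st) ≈ 2.03

V̂(x̄_st) = Σ W_h² (1 − n_h/N_h) s_h²/n_h, with W_h = N_h/N and N = 2675:
  stratum North: (150/2675)²·(1 − 28/150)·25.14²/28 = 0.0577266
  stratum South: (550/2675)²·(1 − 12/550)·23.47²/12 = 1.8982
  stratum East: (725/2675)²·(1 − 103/725)·37.20²/103 = 0.8467
  stratum West: (1150/2675)²·(1 − 280/1150)·50.28²/280 = 1.26241
  stratum Central: (100/2675)²·(1 − 8/100)·15.69²/8 = 0.0395636
V̂(x̄_st) = 4.10461
SE(x̄_st) = √4.10461 = 2.02598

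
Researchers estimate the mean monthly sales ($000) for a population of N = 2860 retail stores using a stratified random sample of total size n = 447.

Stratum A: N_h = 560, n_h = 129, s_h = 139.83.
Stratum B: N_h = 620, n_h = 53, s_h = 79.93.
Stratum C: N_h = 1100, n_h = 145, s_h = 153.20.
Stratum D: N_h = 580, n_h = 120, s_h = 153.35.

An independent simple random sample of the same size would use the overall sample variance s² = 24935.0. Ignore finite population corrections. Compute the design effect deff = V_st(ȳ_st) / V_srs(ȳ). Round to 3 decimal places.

deff ≈ 0.779

V̂(ȳ_st) = Σ W_h² s_h²/n_h, with W_h = N_h/N and N = 2860:
  stratum A: (560/2860)²·139.83²/129 = 5.81106
  stratum B: (620/2860)²·79.93²/53 = 5.66494
  stratum C: (1100/2860)²·153.20²/145 = 23.9443
  stratum D: (580/2860)²·153.35²/120 = 8.05954
V_st = 43.4799
V_srs = s²/n = 24935.0/447 = 55.783
deff = V_st / V_srs = 43.4799/55.783 = 0.7794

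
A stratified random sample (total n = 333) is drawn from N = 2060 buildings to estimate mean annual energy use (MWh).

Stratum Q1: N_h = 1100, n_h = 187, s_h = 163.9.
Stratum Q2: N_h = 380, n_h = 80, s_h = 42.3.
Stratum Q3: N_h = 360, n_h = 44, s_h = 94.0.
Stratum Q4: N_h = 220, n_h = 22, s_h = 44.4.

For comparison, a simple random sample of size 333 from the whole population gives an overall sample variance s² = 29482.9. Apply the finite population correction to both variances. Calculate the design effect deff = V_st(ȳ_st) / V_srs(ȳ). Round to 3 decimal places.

V̂(ȳ_st) = Σ W_h² (1 − n_h/N_h) s_h²/n_h, with W_h = N_h/N and N = 2060:
  stratum Q1: (1100/2060)²·(1 − 187/1100)·163.9²/187 = 33.9974
  stratum Q2: (380/2060)²·(1 − 80/380)·42.3²/80 = 0.600843
  stratum Q3: (360/2060)²·(1 − 44/360)·94.0²/44 = 5.38342
  stratum Q4: (220/2060)²·(1 − 22/220)·44.4²/22 = 0.919807
V_st = 40.9014
V_srs = (1 − 333/2060)·29482.9/333 = 74.2251
deff = V_st / V_srs = 40.9014/74.2251 = 0.5510

deff ≈ 0.551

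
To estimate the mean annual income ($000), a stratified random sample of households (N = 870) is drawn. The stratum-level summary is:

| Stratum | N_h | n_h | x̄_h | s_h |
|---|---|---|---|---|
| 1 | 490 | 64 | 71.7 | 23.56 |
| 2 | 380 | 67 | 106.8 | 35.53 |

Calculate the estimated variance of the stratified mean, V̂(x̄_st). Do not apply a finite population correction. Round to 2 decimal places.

V̂(x̄_st) ≈ 6.35

V̂(x̄_st) = Σ W_h² s_h²/n_h, with W_h = N_h/N and N = 870:
  stratum 1: (490/870)²·23.56²/64 = 2.75121
  stratum 2: (380/870)²·35.53²/67 = 3.59455
V̂(x̄_st) = 6.34576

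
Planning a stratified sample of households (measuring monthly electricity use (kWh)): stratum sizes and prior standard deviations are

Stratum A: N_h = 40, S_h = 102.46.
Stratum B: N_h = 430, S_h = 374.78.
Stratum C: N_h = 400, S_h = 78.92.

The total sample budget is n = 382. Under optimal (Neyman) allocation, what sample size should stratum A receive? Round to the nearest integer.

Neyman allocation: n_h = n · N_h S_h / Σ N_i S_i, with n = 382.
  stratum A: N_h·S_h = 40·102.46 = 4098.40
  stratum B: N_h·S_h = 430·374.78 = 161155.40
  stratum C: N_h·S_h = 400·78.92 = 31568.00
Σ N_h S_h = 196821.80
n for stratum A = 382·4098.40/196821.80 = 7.954 → 8

8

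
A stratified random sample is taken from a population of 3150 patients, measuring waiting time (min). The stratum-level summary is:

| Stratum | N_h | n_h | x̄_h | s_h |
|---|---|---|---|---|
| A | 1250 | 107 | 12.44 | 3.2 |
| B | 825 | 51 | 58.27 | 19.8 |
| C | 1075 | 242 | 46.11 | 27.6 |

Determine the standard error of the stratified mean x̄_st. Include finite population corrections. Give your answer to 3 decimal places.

SE(x̄_st) ≈ 0.890

V̂(x̄_st) = Σ W_h² (1 − n_h/N_h) s_h²/n_h, with W_h = N_h/N and N = 3150:
  stratum A: (1250/3150)²·(1 − 107/1250)·3.2²/107 = 0.0137801
  stratum B: (825/3150)²·(1 − 51/825)·19.8²/51 = 0.494691
  stratum C: (1075/3150)²·(1 − 242/1075)·27.6²/242 = 0.284076
V̂(x̄_st) = 0.792547
SE(x̄_st) = √0.792547 = 0.890251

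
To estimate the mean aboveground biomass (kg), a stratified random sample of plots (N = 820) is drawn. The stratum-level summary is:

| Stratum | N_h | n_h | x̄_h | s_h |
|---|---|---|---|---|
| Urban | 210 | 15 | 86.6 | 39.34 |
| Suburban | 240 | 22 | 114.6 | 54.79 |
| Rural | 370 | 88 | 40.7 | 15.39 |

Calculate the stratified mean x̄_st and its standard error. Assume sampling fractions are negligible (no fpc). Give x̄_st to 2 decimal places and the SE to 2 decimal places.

x̄_st ≈ 74.08, SE ≈ 4.36

x̄_st = Σ W_h x̄_h = (210·86.6 + 240·114.6 + 370·40.7)/820 = 74.08415
V̂(x̄_st) = Σ W_h² s_h²/n_h, with W_h = N_h/N and N = 820:
  stratum Urban: (210/820)²·39.34²/15 = 6.76688
  stratum Suburban: (240/820)²·54.79²/22 = 11.6889
  stratum Rural: (370/820)²·15.39²/88 = 0.547987
V̂(x̄_st) = 19.0038
SE(x̄_st) = √19.0038 = 4.35933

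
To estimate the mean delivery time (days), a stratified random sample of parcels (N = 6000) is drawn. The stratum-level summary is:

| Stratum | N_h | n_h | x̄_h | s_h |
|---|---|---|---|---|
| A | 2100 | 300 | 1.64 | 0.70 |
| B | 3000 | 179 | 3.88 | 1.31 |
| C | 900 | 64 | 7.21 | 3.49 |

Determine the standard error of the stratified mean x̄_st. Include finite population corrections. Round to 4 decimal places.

V̂(x̄_st) = Σ W_h² (1 − n_h/N_h) s_h²/n_h, with W_h = N_h/N and N = 6000:
  stratum A: (2100/6000)²·(1 − 300/2100)·0.70²/300 = 0.0001715
  stratum B: (3000/6000)²·(1 − 179/3000)·1.31²/179 = 0.00225378
  stratum C: (900/6000)²·(1 − 64/900)·3.49²/64 = 0.00397756
V̂(x̄_st) = 0.00640284
SE(x̄_st) = √0.00640284 = 0.0800178

SE(x̄_st) ≈ 0.0800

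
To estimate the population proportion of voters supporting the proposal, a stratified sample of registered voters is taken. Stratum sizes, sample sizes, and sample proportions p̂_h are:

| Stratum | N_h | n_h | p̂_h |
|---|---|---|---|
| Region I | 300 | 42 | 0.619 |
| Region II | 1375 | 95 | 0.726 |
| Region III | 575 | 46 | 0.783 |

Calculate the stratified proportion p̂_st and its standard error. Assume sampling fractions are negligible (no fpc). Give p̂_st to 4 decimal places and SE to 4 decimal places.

p̂_st ≈ 0.7263, SE ≈ 0.0338

N = 2250; stratum weights W_h = N_h/N.
p̂_st = Σ W_h p̂_h = (300·0.619 + 1375·0.726 + 575·0.783)/2250 = 0.72630
V̂(p̂_st) = Σ W_h² p̂_h(1−p̂_h)/(n_h−1):
  stratum Region I: (300/2250)²·0.619·0.381/41 = 0.000102261
  stratum Region II: (1375/2250)²·0.726·0.274/94 = 0.000790314
  stratum Region III: (575/2250)²·0.783·0.217/45 = 0.000246592
V̂(p̂_st) = 0.00113917; SE = √V̂ = 0.0337516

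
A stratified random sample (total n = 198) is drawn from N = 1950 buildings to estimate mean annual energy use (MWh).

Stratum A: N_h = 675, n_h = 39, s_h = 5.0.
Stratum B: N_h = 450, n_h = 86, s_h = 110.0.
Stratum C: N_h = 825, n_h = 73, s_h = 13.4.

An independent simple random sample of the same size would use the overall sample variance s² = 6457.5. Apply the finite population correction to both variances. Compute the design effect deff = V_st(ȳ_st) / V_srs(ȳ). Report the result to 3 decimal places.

deff ≈ 0.223

V̂(ȳ_st) = Σ W_h² (1 − n_h/N_h) s_h²/n_h, with W_h = N_h/N and N = 1950:
  stratum A: (675/1950)²·(1 − 39/675)·5.0²/39 = 0.0723714
  stratum B: (450/1950)²·(1 − 86/450)·110.0²/86 = 6.06082
  stratum C: (825/1950)²·(1 − 73/825)·13.4²/73 = 0.401319
V_st = 6.53451
V_srs = (1 − 198/1950)·6457.5/198 = 29.3021
deff = V_st / V_srs = 6.53451/29.3021 = 0.2230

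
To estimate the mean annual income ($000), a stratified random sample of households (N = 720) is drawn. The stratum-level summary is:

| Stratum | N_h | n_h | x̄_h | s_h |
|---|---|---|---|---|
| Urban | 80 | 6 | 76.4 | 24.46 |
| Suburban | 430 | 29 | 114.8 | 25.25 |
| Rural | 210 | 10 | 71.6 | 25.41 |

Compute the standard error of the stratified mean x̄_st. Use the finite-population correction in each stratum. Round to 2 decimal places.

SE(x̄_st) ≈ 3.70

V̂(x̄_st) = Σ W_h² (1 − n_h/N_h) s_h²/n_h, with W_h = N_h/N and N = 720:
  stratum Urban: (80/720)²·(1 − 6/80)·24.46²/6 = 1.13872
  stratum Suburban: (430/720)²·(1 − 29/430)·25.25²/29 = 7.31261
  stratum Rural: (210/720)²·(1 − 10/210)·25.41²/10 = 5.23111
V̂(x̄_st) = 13.6824
SE(x̄_st) = √13.6824 = 3.69898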